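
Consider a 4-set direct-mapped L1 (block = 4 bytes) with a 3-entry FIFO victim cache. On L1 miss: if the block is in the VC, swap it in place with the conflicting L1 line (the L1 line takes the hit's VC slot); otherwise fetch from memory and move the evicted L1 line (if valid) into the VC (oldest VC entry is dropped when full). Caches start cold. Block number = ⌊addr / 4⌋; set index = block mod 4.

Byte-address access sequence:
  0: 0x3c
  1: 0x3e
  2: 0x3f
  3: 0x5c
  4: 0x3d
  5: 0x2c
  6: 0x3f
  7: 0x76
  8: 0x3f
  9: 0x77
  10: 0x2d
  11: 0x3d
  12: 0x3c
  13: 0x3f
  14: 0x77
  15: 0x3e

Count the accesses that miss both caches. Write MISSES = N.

#0 0x3c→b15/s3 MISS; vc=[]
#1 0x3e→b15/s3 L1-HIT; vc=[]
#2 0x3f→b15/s3 L1-HIT; vc=[]
#3 0x5c→b23/s3 MISS; vc=[15]
#4 0x3d→b15/s3 VC-HIT; vc=[23]
#5 0x2c→b11/s3 MISS; vc=[23,15]
#6 0x3f→b15/s3 VC-HIT; vc=[23,11]
#7 0x76→b29/s1 MISS; vc=[23,11]
#8 0x3f→b15/s3 L1-HIT; vc=[23,11]
#9 0x77→b29/s1 L1-HIT; vc=[23,11]
#10 0x2d→b11/s3 VC-HIT; vc=[23,15]
#11 0x3d→b15/s3 VC-HIT; vc=[23,11]
#12 0x3c→b15/s3 L1-HIT; vc=[23,11]
#13 0x3f→b15/s3 L1-HIT; vc=[23,11]
#14 0x77→b29/s1 L1-HIT; vc=[23,11]
#15 0x3e→b15/s3 L1-HIT; vc=[23,11]

MISSES = 4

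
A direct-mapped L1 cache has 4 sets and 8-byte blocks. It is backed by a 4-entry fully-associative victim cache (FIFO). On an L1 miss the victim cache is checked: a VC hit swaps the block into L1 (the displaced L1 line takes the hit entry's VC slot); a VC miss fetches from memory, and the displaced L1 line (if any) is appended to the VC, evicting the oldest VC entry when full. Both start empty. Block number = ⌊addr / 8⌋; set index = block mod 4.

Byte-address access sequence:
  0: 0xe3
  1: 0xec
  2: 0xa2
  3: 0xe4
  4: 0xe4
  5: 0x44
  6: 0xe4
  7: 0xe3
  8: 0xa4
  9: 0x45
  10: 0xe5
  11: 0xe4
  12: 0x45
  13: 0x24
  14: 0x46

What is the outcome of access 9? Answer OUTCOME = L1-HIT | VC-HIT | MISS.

OUTCOME = VC-HIT

#0 0xe3→b28/s0 MISS; vc=[]
#1 0xec→b29/s1 MISS; vc=[]
#2 0xa2→b20/s0 MISS; vc=[28]
#3 0xe4→b28/s0 VC-HIT; vc=[20]
#4 0xe4→b28/s0 L1-HIT; vc=[20]
#5 0x44→b8/s0 MISS; vc=[20,28]
#6 0xe4→b28/s0 VC-HIT; vc=[20,8]
#7 0xe3→b28/s0 L1-HIT; vc=[20,8]
#8 0xa4→b20/s0 VC-HIT; vc=[28,8]
#9 0x45→b8/s0 VC-HIT; vc=[28,20]
#10 0xe5→b28/s0 VC-HIT; vc=[8,20]
#11 0xe4→b28/s0 L1-HIT; vc=[8,20]
#12 0x45→b8/s0 VC-HIT; vc=[28,20]
#13 0x24→b4/s0 MISS; vc=[28,20,8]
#14 0x46→b8/s0 VC-HIT; vc=[28,20,4]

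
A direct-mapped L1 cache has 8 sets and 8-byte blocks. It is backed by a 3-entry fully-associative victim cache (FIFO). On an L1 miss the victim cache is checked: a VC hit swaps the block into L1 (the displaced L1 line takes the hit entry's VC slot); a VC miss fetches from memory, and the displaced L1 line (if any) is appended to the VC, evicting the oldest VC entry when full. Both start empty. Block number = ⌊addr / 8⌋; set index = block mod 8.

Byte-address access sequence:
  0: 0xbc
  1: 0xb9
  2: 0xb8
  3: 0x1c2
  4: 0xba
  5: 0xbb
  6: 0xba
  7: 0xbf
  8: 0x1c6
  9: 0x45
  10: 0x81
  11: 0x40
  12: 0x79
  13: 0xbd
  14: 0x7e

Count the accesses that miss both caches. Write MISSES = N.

  [0] addr=0xbc blk=23 s=7: MISS | VC []
  [1] addr=0xb9 blk=23 s=7: L1-HIT | VC []
  [2] addr=0xb8 blk=23 s=7: L1-HIT | VC []
  [3] addr=0x1c2 blk=56 s=0: MISS | VC []
  [4] addr=0xba blk=23 s=7: L1-HIT | VC []
  [5] addr=0xbb blk=23 s=7: L1-HIT | VC []
  [6] addr=0xba blk=23 s=7: L1-HIT | VC []
  [7] addr=0xbf blk=23 s=7: L1-HIT | VC []
  [8] addr=0x1c6 blk=56 s=0: L1-HIT | VC []
  [9] addr=0x45 blk=8 s=0: MISS | VC [56]
  [10] addr=0x81 blk=16 s=0: MISS | VC [56, 8]
  [11] addr=0x40 blk=8 s=0: VC-HIT | VC [56, 16]
  [12] addr=0x79 blk=15 s=7: MISS | VC [56, 16, 23]
  [13] addr=0xbd blk=23 s=7: VC-HIT | VC [56, 16, 15]
  [14] addr=0x7e blk=15 s=7: VC-HIT | VC [56, 16, 23]

MISSES = 5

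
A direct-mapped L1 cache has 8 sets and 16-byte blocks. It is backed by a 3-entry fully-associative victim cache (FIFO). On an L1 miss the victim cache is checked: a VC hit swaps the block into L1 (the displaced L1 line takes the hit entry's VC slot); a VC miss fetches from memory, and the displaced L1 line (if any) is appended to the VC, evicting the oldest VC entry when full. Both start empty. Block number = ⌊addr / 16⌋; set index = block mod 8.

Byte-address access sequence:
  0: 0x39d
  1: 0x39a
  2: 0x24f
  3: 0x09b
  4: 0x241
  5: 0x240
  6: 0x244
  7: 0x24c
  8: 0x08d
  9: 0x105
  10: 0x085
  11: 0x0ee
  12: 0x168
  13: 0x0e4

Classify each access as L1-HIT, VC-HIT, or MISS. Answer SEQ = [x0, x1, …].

SEQ = [MISS, L1-HIT, MISS, MISS, L1-HIT, L1-HIT, L1-HIT, L1-HIT, MISS, MISS, VC-HIT, MISS, MISS, VC-HIT]

0: 0x39d (blk 57, set 1) → MISS  vc=[]
1: 0x39a (blk 57, set 1) → L1-HIT  vc=[]
2: 0x24f (blk 36, set 4) → MISS  vc=[]
3: 0x9b (blk 9, set 1) → MISS  vc=[57]
4: 0x241 (blk 36, set 4) → L1-HIT  vc=[57]
5: 0x240 (blk 36, set 4) → L1-HIT  vc=[57]
6: 0x244 (blk 36, set 4) → L1-HIT  vc=[57]
7: 0x24c (blk 36, set 4) → L1-HIT  vc=[57]
8: 0x8d (blk 8, set 0) → MISS  vc=[57]
9: 0x105 (blk 16, set 0) → MISS  vc=[57, 8]
10: 0x85 (blk 8, set 0) → VC-HIT  vc=[57, 16]
11: 0xee (blk 14, set 6) → MISS  vc=[57, 16]
12: 0x168 (blk 22, set 6) → MISS  vc=[57, 16, 14]
13: 0xe4 (blk 14, set 6) → VC-HIT  vc=[57, 16, 22]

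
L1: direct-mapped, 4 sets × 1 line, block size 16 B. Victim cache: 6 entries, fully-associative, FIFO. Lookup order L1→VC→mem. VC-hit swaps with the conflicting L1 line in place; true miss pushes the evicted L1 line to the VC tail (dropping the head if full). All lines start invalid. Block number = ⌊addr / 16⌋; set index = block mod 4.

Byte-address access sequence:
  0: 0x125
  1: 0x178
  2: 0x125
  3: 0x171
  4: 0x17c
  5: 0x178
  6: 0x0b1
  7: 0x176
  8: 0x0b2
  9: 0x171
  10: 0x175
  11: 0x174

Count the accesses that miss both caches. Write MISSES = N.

#0 0x125→b18/s2 MISS; vc=[]
#1 0x178→b23/s3 MISS; vc=[]
#2 0x125→b18/s2 L1-HIT; vc=[]
#3 0x171→b23/s3 L1-HIT; vc=[]
#4 0x17c→b23/s3 L1-HIT; vc=[]
#5 0x178→b23/s3 L1-HIT; vc=[]
#6 0xb1→b11/s3 MISS; vc=[23]
#7 0x176→b23/s3 VC-HIT; vc=[11]
#8 0xb2→b11/s3 VC-HIT; vc=[23]
#9 0x171→b23/s3 VC-HIT; vc=[11]
#10 0x175→b23/s3 L1-HIT; vc=[11]
#11 0x174→b23/s3 L1-HIT; vc=[11]

MISSES = 3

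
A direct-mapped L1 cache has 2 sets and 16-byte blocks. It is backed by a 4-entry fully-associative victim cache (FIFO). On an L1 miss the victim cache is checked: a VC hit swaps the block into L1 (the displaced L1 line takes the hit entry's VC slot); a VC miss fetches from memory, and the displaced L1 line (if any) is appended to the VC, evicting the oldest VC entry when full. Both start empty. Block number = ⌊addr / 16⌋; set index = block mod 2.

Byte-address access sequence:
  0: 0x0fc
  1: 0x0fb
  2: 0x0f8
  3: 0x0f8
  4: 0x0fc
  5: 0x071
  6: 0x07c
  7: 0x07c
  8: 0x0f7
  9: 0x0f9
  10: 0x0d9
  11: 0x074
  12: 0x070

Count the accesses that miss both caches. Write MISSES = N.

MISSES = 3

  [0] addr=0xfc blk=15 s=1: MISS | VC []
  [1] addr=0xfb blk=15 s=1: L1-HIT | VC []
  [2] addr=0xf8 blk=15 s=1: L1-HIT | VC []
  [3] addr=0xf8 blk=15 s=1: L1-HIT | VC []
  [4] addr=0xfc blk=15 s=1: L1-HIT | VC []
  [5] addr=0x71 blk=7 s=1: MISS | VC [15]
  [6] addr=0x7c blk=7 s=1: L1-HIT | VC [15]
  [7] addr=0x7c blk=7 s=1: L1-HIT | VC [15]
  [8] addr=0xf7 blk=15 s=1: VC-HIT | VC [7]
  [9] addr=0xf9 blk=15 s=1: L1-HIT | VC [7]
  [10] addr=0xd9 blk=13 s=1: MISS | VC [7, 15]
  [11] addr=0x74 blk=7 s=1: VC-HIT | VC [13, 15]
  [12] addr=0x70 blk=7 s=1: L1-HIT | VC [13, 15]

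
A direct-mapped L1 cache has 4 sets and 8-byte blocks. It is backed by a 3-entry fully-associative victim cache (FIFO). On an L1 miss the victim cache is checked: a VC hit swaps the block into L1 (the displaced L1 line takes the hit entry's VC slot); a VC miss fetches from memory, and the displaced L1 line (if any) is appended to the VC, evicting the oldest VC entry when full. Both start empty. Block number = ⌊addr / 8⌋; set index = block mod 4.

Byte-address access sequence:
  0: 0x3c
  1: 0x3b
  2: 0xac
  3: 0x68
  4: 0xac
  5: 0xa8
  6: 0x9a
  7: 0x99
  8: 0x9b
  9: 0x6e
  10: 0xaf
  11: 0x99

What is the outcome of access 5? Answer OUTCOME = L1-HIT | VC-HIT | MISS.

OUTCOME = L1-HIT

#0 0x3c→b7/s3 MISS; vc=[]
#1 0x3b→b7/s3 L1-HIT; vc=[]
#2 0xac→b21/s1 MISS; vc=[]
#3 0x68→b13/s1 MISS; vc=[21]
#4 0xac→b21/s1 VC-HIT; vc=[13]
#5 0xa8→b21/s1 L1-HIT; vc=[13]
#6 0x9a→b19/s3 MISS; vc=[13,7]
#7 0x99→b19/s3 L1-HIT; vc=[13,7]
#8 0x9b→b19/s3 L1-HIT; vc=[13,7]
#9 0x6e→b13/s1 VC-HIT; vc=[21,7]
#10 0xaf→b21/s1 VC-HIT; vc=[13,7]
#11 0x99→b19/s3 L1-HIT; vc=[13,7]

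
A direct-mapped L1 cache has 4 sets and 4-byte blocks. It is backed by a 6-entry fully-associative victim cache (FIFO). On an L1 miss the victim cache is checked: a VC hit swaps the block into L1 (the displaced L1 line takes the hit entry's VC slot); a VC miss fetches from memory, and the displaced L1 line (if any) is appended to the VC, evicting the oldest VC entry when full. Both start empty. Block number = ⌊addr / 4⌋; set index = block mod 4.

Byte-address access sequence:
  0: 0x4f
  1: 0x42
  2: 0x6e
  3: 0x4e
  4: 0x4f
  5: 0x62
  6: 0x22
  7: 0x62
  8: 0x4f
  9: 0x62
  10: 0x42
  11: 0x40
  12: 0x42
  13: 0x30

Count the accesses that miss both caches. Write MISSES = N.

  [0] addr=0x4f blk=19 s=3: MISS | VC []
  [1] addr=0x42 blk=16 s=0: MISS | VC []
  [2] addr=0x6e blk=27 s=3: MISS | VC [19]
  [3] addr=0x4e blk=19 s=3: VC-HIT | VC [27]
  [4] addr=0x4f blk=19 s=3: L1-HIT | VC [27]
  [5] addr=0x62 blk=24 s=0: MISS | VC [27, 16]
  [6] addr=0x22 blk=8 s=0: MISS | VC [27, 16, 24]
  [7] addr=0x62 blk=24 s=0: VC-HIT | VC [27, 16, 8]
  [8] addr=0x4f blk=19 s=3: L1-HIT | VC [27, 16, 8]
  [9] addr=0x62 blk=24 s=0: L1-HIT | VC [27, 16, 8]
  [10] addr=0x42 blk=16 s=0: VC-HIT | VC [27, 24, 8]
  [11] addr=0x40 blk=16 s=0: L1-HIT | VC [27, 24, 8]
  [12] addr=0x42 blk=16 s=0: L1-HIT | VC [27, 24, 8]
  [13] addr=0x30 blk=12 s=0: MISS | VC [27, 24, 8, 16]

MISSES = 6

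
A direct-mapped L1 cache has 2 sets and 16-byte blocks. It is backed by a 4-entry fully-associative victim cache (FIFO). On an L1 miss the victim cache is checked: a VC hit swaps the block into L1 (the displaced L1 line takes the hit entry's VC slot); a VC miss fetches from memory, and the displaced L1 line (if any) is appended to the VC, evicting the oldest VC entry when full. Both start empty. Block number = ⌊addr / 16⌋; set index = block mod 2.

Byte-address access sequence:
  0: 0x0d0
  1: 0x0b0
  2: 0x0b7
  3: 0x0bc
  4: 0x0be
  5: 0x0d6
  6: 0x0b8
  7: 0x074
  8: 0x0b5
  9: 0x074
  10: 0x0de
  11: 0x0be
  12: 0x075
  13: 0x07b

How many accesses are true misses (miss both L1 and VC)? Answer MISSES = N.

0: 0xd0 (blk 13, set 1) → MISS  vc=[]
1: 0xb0 (blk 11, set 1) → MISS  vc=[13]
2: 0xb7 (blk 11, set 1) → L1-HIT  vc=[13]
3: 0xbc (blk 11, set 1) → L1-HIT  vc=[13]
4: 0xbe (blk 11, set 1) → L1-HIT  vc=[13]
5: 0xd6 (blk 13, set 1) → VC-HIT  vc=[11]
6: 0xb8 (blk 11, set 1) → VC-HIT  vc=[13]
7: 0x74 (blk 7, set 1) → MISS  vc=[13, 11]
8: 0xb5 (blk 11, set 1) → VC-HIT  vc=[13, 7]
9: 0x74 (blk 7, set 1) → VC-HIT  vc=[13, 11]
10: 0xde (blk 13, set 1) → VC-HIT  vc=[7, 11]
11: 0xbe (blk 11, set 1) → VC-HIT  vc=[7, 13]
12: 0x75 (blk 7, set 1) → VC-HIT  vc=[11, 13]
13: 0x7b (blk 7, set 1) → L1-HIT  vc=[11, 13]

MISSES = 3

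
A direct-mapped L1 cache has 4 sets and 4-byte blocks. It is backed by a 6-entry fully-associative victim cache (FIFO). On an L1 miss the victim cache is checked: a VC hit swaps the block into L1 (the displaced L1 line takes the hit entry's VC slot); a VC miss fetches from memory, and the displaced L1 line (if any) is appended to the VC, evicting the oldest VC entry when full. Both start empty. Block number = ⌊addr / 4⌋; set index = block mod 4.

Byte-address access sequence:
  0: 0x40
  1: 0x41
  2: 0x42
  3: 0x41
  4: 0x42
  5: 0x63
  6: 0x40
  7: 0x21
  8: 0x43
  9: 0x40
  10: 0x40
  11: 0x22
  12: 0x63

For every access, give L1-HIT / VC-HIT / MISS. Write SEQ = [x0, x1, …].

SEQ = [MISS, L1-HIT, L1-HIT, L1-HIT, L1-HIT, MISS, VC-HIT, MISS, VC-HIT, L1-HIT, L1-HIT, VC-HIT, VC-HIT]

0: 0x40 (blk 16, set 0) → MISS  vc=[]
1: 0x41 (blk 16, set 0) → L1-HIT  vc=[]
2: 0x42 (blk 16, set 0) → L1-HIT  vc=[]
3: 0x41 (blk 16, set 0) → L1-HIT  vc=[]
4: 0x42 (blk 16, set 0) → L1-HIT  vc=[]
5: 0x63 (blk 24, set 0) → MISS  vc=[16]
6: 0x40 (blk 16, set 0) → VC-HIT  vc=[24]
7: 0x21 (blk 8, set 0) → MISS  vc=[24, 16]
8: 0x43 (blk 16, set 0) → VC-HIT  vc=[24, 8]
9: 0x40 (blk 16, set 0) → L1-HIT  vc=[24, 8]
10: 0x40 (blk 16, set 0) → L1-HIT  vc=[24, 8]
11: 0x22 (blk 8, set 0) → VC-HIT  vc=[24, 16]
12: 0x63 (blk 24, set 0) → VC-HIT  vc=[8, 16]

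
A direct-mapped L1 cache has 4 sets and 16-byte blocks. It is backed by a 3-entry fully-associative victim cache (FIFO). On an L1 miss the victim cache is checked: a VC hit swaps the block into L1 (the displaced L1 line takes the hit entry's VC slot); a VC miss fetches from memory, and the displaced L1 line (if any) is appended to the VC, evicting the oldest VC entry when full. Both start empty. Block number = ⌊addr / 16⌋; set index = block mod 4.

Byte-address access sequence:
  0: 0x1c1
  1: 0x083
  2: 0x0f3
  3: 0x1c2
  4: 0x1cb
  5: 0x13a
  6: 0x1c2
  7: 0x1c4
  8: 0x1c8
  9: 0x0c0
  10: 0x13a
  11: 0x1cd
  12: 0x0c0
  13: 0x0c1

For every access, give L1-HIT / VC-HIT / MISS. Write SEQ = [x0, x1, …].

0: 0x1c1 (blk 28, set 0) → MISS  vc=[]
1: 0x83 (blk 8, set 0) → MISS  vc=[28]
2: 0xf3 (blk 15, set 3) → MISS  vc=[28]
3: 0x1c2 (blk 28, set 0) → VC-HIT  vc=[8]
4: 0x1cb (blk 28, set 0) → L1-HIT  vc=[8]
5: 0x13a (blk 19, set 3) → MISS  vc=[8, 15]
6: 0x1c2 (blk 28, set 0) → L1-HIT  vc=[8, 15]
7: 0x1c4 (blk 28, set 0) → L1-HIT  vc=[8, 15]
8: 0x1c8 (blk 28, set 0) → L1-HIT  vc=[8, 15]
9: 0xc0 (blk 12, set 0) → MISS  vc=[8, 15, 28]
10: 0x13a (blk 19, set 3) → L1-HIT  vc=[8, 15, 28]
11: 0x1cd (blk 28, set 0) → VC-HIT  vc=[8, 15, 12]
12: 0xc0 (blk 12, set 0) → VC-HIT  vc=[8, 15, 28]
13: 0xc1 (blk 12, set 0) → L1-HIT  vc=[8, 15, 28]

SEQ = [MISS, MISS, MISS, VC-HIT, L1-HIT, MISS, L1-HIT, L1-HIT, L1-HIT, MISS, L1-HIT, VC-HIT, VC-HIT, L1-HIT]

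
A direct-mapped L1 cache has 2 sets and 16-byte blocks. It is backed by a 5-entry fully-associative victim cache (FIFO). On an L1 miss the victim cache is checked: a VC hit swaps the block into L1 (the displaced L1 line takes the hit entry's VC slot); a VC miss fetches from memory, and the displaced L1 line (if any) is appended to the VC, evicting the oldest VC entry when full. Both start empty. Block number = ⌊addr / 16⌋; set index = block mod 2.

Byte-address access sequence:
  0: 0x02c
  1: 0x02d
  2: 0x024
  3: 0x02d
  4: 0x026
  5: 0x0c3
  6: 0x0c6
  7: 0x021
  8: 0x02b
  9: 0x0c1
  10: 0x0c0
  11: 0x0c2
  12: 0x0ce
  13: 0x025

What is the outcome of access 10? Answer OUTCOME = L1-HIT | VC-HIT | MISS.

OUTCOME = L1-HIT

0: 0x2c (blk 2, set 0) → MISS  vc=[]
1: 0x2d (blk 2, set 0) → L1-HIT  vc=[]
2: 0x24 (blk 2, set 0) → L1-HIT  vc=[]
3: 0x2d (blk 2, set 0) → L1-HIT  vc=[]
4: 0x26 (blk 2, set 0) → L1-HIT  vc=[]
5: 0xc3 (blk 12, set 0) → MISS  vc=[2]
6: 0xc6 (blk 12, set 0) → L1-HIT  vc=[2]
7: 0x21 (blk 2, set 0) → VC-HIT  vc=[12]
8: 0x2b (blk 2, set 0) → L1-HIT  vc=[12]
9: 0xc1 (blk 12, set 0) → VC-HIT  vc=[2]
10: 0xc0 (blk 12, set 0) → L1-HIT  vc=[2]
11: 0xc2 (blk 12, set 0) → L1-HIT  vc=[2]
12: 0xce (blk 12, set 0) → L1-HIT  vc=[2]
13: 0x25 (blk 2, set 0) → VC-HIT  vc=[12]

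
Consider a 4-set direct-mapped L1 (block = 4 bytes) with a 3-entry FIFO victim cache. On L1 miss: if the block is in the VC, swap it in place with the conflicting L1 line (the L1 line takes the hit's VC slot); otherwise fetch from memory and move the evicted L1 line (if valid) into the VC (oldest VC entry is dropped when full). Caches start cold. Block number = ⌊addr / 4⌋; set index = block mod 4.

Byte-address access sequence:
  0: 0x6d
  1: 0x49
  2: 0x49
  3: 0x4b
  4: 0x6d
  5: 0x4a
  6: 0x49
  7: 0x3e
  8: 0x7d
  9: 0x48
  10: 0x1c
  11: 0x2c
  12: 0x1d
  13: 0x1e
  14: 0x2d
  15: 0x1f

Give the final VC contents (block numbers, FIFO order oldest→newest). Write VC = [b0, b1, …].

0: 0x6d (blk 27, set 3) → MISS  vc=[]
1: 0x49 (blk 18, set 2) → MISS  vc=[]
2: 0x49 (blk 18, set 2) → L1-HIT  vc=[]
3: 0x4b (blk 18, set 2) → L1-HIT  vc=[]
4: 0x6d (blk 27, set 3) → L1-HIT  vc=[]
5: 0x4a (blk 18, set 2) → L1-HIT  vc=[]
6: 0x49 (blk 18, set 2) → L1-HIT  vc=[]
7: 0x3e (blk 15, set 3) → MISS  vc=[27]
8: 0x7d (blk 31, set 3) → MISS  vc=[27, 15]
9: 0x48 (blk 18, set 2) → L1-HIT  vc=[27, 15]
10: 0x1c (blk 7, set 3) → MISS  vc=[27, 15, 31]
11: 0x2c (blk 11, set 3) → MISS  vc=[15, 31, 7]
12: 0x1d (blk 7, set 3) → VC-HIT  vc=[15, 31, 11]
13: 0x1e (blk 7, set 3) → L1-HIT  vc=[15, 31, 11]
14: 0x2d (blk 11, set 3) → VC-HIT  vc=[15, 31, 7]
15: 0x1f (blk 7, set 3) → VC-HIT  vc=[15, 31, 11]

VC = [15, 31, 11]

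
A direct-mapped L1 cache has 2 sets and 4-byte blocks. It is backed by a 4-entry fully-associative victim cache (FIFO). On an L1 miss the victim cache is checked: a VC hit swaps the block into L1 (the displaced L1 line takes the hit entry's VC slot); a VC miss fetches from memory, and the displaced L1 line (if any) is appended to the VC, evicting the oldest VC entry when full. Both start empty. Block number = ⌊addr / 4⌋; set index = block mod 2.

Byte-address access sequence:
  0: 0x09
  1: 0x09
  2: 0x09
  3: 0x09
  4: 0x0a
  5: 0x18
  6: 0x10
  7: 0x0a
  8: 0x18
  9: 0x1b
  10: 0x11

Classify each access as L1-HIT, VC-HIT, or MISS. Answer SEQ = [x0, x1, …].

0: 0x9 (blk 2, set 0) → MISS  vc=[]
1: 0x9 (blk 2, set 0) → L1-HIT  vc=[]
2: 0x9 (blk 2, set 0) → L1-HIT  vc=[]
3: 0x9 (blk 2, set 0) → L1-HIT  vc=[]
4: 0xa (blk 2, set 0) → L1-HIT  vc=[]
5: 0x18 (blk 6, set 0) → MISS  vc=[2]
6: 0x10 (blk 4, set 0) → MISS  vc=[2, 6]
7: 0xa (blk 2, set 0) → VC-HIT  vc=[4, 6]
8: 0x18 (blk 6, set 0) → VC-HIT  vc=[4, 2]
9: 0x1b (blk 6, set 0) → L1-HIT  vc=[4, 2]
10: 0x11 (blk 4, set 0) → VC-HIT  vc=[6, 2]

SEQ = [MISS, L1-HIT, L1-HIT, L1-HIT, L1-HIT, MISS, MISS, VC-HIT, VC-HIT, L1-HIT, VC-HIT]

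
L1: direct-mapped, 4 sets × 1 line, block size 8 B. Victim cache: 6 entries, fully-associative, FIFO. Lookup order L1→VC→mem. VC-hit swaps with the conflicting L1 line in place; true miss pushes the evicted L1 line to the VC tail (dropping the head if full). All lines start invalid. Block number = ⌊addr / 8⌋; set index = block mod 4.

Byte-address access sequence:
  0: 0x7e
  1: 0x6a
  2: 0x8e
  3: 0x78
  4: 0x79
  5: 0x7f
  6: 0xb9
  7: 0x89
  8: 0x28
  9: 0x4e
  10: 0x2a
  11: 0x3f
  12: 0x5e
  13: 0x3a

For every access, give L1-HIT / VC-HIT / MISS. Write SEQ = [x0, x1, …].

  [0] addr=0x7e blk=15 s=3: MISS | VC []
  [1] addr=0x6a blk=13 s=1: MISS | VC []
  [2] addr=0x8e blk=17 s=1: MISS | VC [13]
  [3] addr=0x78 blk=15 s=3: L1-HIT | VC [13]
  [4] addr=0x79 blk=15 s=3: L1-HIT | VC [13]
  [5] addr=0x7f blk=15 s=3: L1-HIT | VC [13]
  [6] addr=0xb9 blk=23 s=3: MISS | VC [13, 15]
  [7] addr=0x89 blk=17 s=1: L1-HIT | VC [13, 15]
  [8] addr=0x28 blk=5 s=1: MISS | VC [13, 15, 17]
  [9] addr=0x4e blk=9 s=1: MISS | VC [13, 15, 17, 5]
  [10] addr=0x2a blk=5 s=1: VC-HIT | VC [13, 15, 17, 9]
  [11] addr=0x3f blk=7 s=3: MISS | VC [13, 15, 17, 9, 23]
  [12] addr=0x5e blk=11 s=3: MISS | VC [13, 15, 17, 9, 23, 7]
  [13] addr=0x3a blk=7 s=3: VC-HIT | VC [13, 15, 17, 9, 23, 11]

SEQ = [MISS, MISS, MISS, L1-HIT, L1-HIT, L1-HIT, MISS, L1-HIT, MISS, MISS, VC-HIT, MISS, MISS, VC-HIT]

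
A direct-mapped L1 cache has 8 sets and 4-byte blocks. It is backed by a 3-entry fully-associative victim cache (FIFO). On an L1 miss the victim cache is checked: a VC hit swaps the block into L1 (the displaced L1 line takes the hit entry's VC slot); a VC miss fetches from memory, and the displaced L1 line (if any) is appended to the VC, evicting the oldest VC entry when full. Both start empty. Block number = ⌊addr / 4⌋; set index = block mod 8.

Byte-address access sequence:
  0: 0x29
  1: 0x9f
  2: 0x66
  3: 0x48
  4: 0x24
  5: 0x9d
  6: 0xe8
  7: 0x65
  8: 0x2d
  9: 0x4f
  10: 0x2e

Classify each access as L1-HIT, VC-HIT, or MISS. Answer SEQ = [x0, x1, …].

  [0] addr=0x29 blk=10 s=2: MISS | VC []
  [1] addr=0x9f blk=39 s=7: MISS | VC []
  [2] addr=0x66 blk=25 s=1: MISS | VC []
  [3] addr=0x48 blk=18 s=2: MISS | VC [10]
  [4] addr=0x24 blk=9 s=1: MISS | VC [10, 25]
  [5] addr=0x9d blk=39 s=7: L1-HIT | VC [10, 25]
  [6] addr=0xe8 blk=58 s=2: MISS | VC [10, 25, 18]
  [7] addr=0x65 blk=25 s=1: VC-HIT | VC [10, 9, 18]
  [8] addr=0x2d blk=11 s=3: MISS | VC [10, 9, 18]
  [9] addr=0x4f blk=19 s=3: MISS | VC [9, 18, 11]
  [10] addr=0x2e blk=11 s=3: VC-HIT | VC [9, 18, 19]

SEQ = [MISS, MISS, MISS, MISS, MISS, L1-HIT, MISS, VC-HIT, MISS, MISS, VC-HIT]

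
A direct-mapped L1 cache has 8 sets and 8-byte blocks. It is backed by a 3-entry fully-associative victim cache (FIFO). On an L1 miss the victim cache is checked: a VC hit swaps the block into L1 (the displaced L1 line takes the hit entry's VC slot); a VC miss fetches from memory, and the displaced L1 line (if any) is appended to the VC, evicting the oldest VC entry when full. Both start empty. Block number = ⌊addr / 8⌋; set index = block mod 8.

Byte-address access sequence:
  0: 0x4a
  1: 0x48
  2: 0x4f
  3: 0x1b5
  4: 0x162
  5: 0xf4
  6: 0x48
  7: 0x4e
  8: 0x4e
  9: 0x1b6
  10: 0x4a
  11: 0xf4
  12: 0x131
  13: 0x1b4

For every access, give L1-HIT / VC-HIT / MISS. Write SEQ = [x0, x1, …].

SEQ = [MISS, L1-HIT, L1-HIT, MISS, MISS, MISS, L1-HIT, L1-HIT, L1-HIT, VC-HIT, L1-HIT, VC-HIT, MISS, VC-HIT]

#0 0x4a→b9/s1 MISS; vc=[]
#1 0x48→b9/s1 L1-HIT; vc=[]
#2 0x4f→b9/s1 L1-HIT; vc=[]
#3 0x1b5→b54/s6 MISS; vc=[]
#4 0x162→b44/s4 MISS; vc=[]
#5 0xf4→b30/s6 MISS; vc=[54]
#6 0x48→b9/s1 L1-HIT; vc=[54]
#7 0x4e→b9/s1 L1-HIT; vc=[54]
#8 0x4e→b9/s1 L1-HIT; vc=[54]
#9 0x1b6→b54/s6 VC-HIT; vc=[30]
#10 0x4a→b9/s1 L1-HIT; vc=[30]
#11 0xf4→b30/s6 VC-HIT; vc=[54]
#12 0x131→b38/s6 MISS; vc=[54,30]
#13 0x1b4→b54/s6 VC-HIT; vc=[38,30]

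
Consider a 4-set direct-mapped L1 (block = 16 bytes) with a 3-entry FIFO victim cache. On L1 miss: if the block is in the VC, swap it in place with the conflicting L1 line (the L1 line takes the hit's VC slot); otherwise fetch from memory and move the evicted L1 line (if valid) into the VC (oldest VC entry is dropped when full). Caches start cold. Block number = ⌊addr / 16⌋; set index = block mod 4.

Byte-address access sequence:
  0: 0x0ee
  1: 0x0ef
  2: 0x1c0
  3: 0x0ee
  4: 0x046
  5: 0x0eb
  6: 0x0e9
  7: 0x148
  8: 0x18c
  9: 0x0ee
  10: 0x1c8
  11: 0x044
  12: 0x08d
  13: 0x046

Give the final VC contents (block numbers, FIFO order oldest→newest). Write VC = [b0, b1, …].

#0 0xee→b14/s2 MISS; vc=[]
#1 0xef→b14/s2 L1-HIT; vc=[]
#2 0x1c0→b28/s0 MISS; vc=[]
#3 0xee→b14/s2 L1-HIT; vc=[]
#4 0x46→b4/s0 MISS; vc=[28]
#5 0xeb→b14/s2 L1-HIT; vc=[28]
#6 0xe9→b14/s2 L1-HIT; vc=[28]
#7 0x148→b20/s0 MISS; vc=[28,4]
#8 0x18c→b24/s0 MISS; vc=[28,4,20]
#9 0xee→b14/s2 L1-HIT; vc=[28,4,20]
#10 0x1c8→b28/s0 VC-HIT; vc=[24,4,20]
#11 0x44→b4/s0 VC-HIT; vc=[24,28,20]
#12 0x8d→b8/s0 MISS; vc=[28,20,4]
#13 0x46→b4/s0 VC-HIT; vc=[28,20,8]

VC = [28, 20, 8]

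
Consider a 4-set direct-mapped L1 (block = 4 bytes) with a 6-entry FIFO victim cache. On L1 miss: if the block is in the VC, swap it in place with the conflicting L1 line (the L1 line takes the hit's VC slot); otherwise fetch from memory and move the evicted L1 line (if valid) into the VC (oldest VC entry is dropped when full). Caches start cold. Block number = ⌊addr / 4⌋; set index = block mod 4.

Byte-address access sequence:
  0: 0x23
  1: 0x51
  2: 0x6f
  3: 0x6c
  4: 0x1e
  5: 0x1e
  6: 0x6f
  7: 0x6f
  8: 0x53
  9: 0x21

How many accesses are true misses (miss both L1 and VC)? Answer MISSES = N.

  [0] addr=0x23 blk=8 s=0: MISS | VC []
  [1] addr=0x51 blk=20 s=0: MISS | VC [8]
  [2] addr=0x6f blk=27 s=3: MISS | VC [8]
  [3] addr=0x6c blk=27 s=3: L1-HIT | VC [8]
  [4] addr=0x1e blk=7 s=3: MISS | VC [8, 27]
  [5] addr=0x1e blk=7 s=3: L1-HIT | VC [8, 27]
  [6] addr=0x6f blk=27 s=3: VC-HIT | VC [8, 7]
  [7] addr=0x6f blk=27 s=3: L1-HIT | VC [8, 7]
  [8] addr=0x53 blk=20 s=0: L1-HIT | VC [8, 7]
  [9] addr=0x21 blk=8 s=0: VC-HIT | VC [20, 7]

MISSES = 4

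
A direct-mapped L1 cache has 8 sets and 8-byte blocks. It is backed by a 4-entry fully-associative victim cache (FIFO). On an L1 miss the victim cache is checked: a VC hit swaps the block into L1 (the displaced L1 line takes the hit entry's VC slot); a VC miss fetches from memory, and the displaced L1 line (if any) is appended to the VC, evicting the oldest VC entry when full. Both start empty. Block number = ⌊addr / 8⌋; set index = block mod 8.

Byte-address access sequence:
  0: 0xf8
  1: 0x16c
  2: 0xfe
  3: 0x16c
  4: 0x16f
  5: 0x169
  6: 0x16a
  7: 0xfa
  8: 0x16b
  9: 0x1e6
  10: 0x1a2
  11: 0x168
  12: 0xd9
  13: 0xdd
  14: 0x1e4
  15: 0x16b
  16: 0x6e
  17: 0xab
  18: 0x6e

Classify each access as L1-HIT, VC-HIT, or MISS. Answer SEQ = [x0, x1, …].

#0 0xf8→b31/s7 MISS; vc=[]
#1 0x16c→b45/s5 MISS; vc=[]
#2 0xfe→b31/s7 L1-HIT; vc=[]
#3 0x16c→b45/s5 L1-HIT; vc=[]
#4 0x16f→b45/s5 L1-HIT; vc=[]
#5 0x169→b45/s5 L1-HIT; vc=[]
#6 0x16a→b45/s5 L1-HIT; vc=[]
#7 0xfa→b31/s7 L1-HIT; vc=[]
#8 0x16b→b45/s5 L1-HIT; vc=[]
#9 0x1e6→b60/s4 MISS; vc=[]
#10 0x1a2→b52/s4 MISS; vc=[60]
#11 0x168→b45/s5 L1-HIT; vc=[60]
#12 0xd9→b27/s3 MISS; vc=[60]
#13 0xdd→b27/s3 L1-HIT; vc=[60]
#14 0x1e4→b60/s4 VC-HIT; vc=[52]
#15 0x16b→b45/s5 L1-HIT; vc=[52]
#16 0x6e→b13/s5 MISS; vc=[52,45]
#17 0xab→b21/s5 MISS; vc=[52,45,13]
#18 0x6e→b13/s5 VC-HIT; vc=[52,45,21]

SEQ = [MISS, MISS, L1-HIT, L1-HIT, L1-HIT, L1-HIT, L1-HIT, L1-HIT, L1-HIT, MISS, MISS, L1-HIT, MISS, L1-HIT, VC-HIT, L1-HIT, MISS, MISS, VC-HIT]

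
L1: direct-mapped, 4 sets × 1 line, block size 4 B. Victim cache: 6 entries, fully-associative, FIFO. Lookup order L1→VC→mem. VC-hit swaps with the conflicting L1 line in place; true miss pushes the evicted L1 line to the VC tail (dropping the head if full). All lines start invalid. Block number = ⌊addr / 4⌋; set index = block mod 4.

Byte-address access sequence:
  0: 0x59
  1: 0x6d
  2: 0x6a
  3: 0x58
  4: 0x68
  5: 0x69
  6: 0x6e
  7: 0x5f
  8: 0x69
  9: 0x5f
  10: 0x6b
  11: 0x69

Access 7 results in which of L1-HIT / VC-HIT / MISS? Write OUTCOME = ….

OUTCOME = MISS

0: 0x59 (blk 22, set 2) → MISS  vc=[]
1: 0x6d (blk 27, set 3) → MISS  vc=[]
2: 0x6a (blk 26, set 2) → MISS  vc=[22]
3: 0x58 (blk 22, set 2) → VC-HIT  vc=[26]
4: 0x68 (blk 26, set 2) → VC-HIT  vc=[22]
5: 0x69 (blk 26, set 2) → L1-HIT  vc=[22]
6: 0x6e (blk 27, set 3) → L1-HIT  vc=[22]
7: 0x5f (blk 23, set 3) → MISS  vc=[22, 27]
8: 0x69 (blk 26, set 2) → L1-HIT  vc=[22, 27]
9: 0x5f (blk 23, set 3) → L1-HIT  vc=[22, 27]
10: 0x6b (blk 26, set 2) → L1-HIT  vc=[22, 27]
11: 0x69 (blk 26, set 2) → L1-HIT  vc=[22, 27]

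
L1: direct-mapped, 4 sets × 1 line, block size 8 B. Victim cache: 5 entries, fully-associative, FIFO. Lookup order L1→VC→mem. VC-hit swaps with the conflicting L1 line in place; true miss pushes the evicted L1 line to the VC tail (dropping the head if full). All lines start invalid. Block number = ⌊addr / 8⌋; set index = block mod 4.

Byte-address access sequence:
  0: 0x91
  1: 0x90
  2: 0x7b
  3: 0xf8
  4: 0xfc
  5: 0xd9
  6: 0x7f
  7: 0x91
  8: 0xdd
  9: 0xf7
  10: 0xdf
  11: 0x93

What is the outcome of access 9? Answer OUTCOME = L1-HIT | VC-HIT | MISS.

OUTCOME = MISS

  [0] addr=0x91 blk=18 s=2: MISS | VC []
  [1] addr=0x90 blk=18 s=2: L1-HIT | VC []
  [2] addr=0x7b blk=15 s=3: MISS | VC []
  [3] addr=0xf8 blk=31 s=3: MISS | VC [15]
  [4] addr=0xfc blk=31 s=3: L1-HIT | VC [15]
  [5] addr=0xd9 blk=27 s=3: MISS | VC [15, 31]
  [6] addr=0x7f blk=15 s=3: VC-HIT | VC [27, 31]
  [7] addr=0x91 blk=18 s=2: L1-HIT | VC [27, 31]
  [8] addr=0xdd blk=27 s=3: VC-HIT | VC [15, 31]
  [9] addr=0xf7 blk=30 s=2: MISS | VC [15, 31, 18]
  [10] addr=0xdf blk=27 s=3: L1-HIT | VC [15, 31, 18]
  [11] addr=0x93 blk=18 s=2: VC-HIT | VC [15, 31, 30]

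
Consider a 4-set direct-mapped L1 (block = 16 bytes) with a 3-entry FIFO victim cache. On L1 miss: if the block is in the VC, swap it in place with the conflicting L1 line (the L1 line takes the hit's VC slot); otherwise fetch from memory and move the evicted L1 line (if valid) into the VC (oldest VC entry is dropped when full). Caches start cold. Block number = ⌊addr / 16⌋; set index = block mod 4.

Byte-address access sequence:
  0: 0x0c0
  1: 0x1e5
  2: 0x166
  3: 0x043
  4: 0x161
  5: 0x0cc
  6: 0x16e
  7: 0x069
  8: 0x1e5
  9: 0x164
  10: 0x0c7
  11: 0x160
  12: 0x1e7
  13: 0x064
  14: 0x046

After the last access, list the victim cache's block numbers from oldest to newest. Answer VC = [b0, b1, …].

VC = [30, 12, 22]

#0 0xc0→b12/s0 MISS; vc=[]
#1 0x1e5→b30/s2 MISS; vc=[]
#2 0x166→b22/s2 MISS; vc=[30]
#3 0x43→b4/s0 MISS; vc=[30,12]
#4 0x161→b22/s2 L1-HIT; vc=[30,12]
#5 0xcc→b12/s0 VC-HIT; vc=[30,4]
#6 0x16e→b22/s2 L1-HIT; vc=[30,4]
#7 0x69→b6/s2 MISS; vc=[30,4,22]
#8 0x1e5→b30/s2 VC-HIT; vc=[6,4,22]
#9 0x164→b22/s2 VC-HIT; vc=[6,4,30]
#10 0xc7→b12/s0 L1-HIT; vc=[6,4,30]
#11 0x160→b22/s2 L1-HIT; vc=[6,4,30]
#12 0x1e7→b30/s2 VC-HIT; vc=[6,4,22]
#13 0x64→b6/s2 VC-HIT; vc=[30,4,22]
#14 0x46→b4/s0 VC-HIT; vc=[30,12,22]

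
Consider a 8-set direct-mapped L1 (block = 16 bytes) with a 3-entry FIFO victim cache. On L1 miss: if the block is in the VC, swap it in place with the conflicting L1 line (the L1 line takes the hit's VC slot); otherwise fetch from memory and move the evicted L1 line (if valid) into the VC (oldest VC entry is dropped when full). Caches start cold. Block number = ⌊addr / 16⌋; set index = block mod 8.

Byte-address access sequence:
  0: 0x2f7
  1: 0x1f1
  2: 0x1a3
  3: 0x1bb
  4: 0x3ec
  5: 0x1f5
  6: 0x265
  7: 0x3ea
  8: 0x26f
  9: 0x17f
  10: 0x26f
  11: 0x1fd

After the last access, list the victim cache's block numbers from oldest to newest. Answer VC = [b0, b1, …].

VC = [47, 62, 23]

0: 0x2f7 (blk 47, set 7) → MISS  vc=[]
1: 0x1f1 (blk 31, set 7) → MISS  vc=[47]
2: 0x1a3 (blk 26, set 2) → MISS  vc=[47]
3: 0x1bb (blk 27, set 3) → MISS  vc=[47]
4: 0x3ec (blk 62, set 6) → MISS  vc=[47]
5: 0x1f5 (blk 31, set 7) → L1-HIT  vc=[47]
6: 0x265 (blk 38, set 6) → MISS  vc=[47, 62]
7: 0x3ea (blk 62, set 6) → VC-HIT  vc=[47, 38]
8: 0x26f (blk 38, set 6) → VC-HIT  vc=[47, 62]
9: 0x17f (blk 23, set 7) → MISS  vc=[47, 62, 31]
10: 0x26f (blk 38, set 6) → L1-HIT  vc=[47, 62, 31]
11: 0x1fd (blk 31, set 7) → VC-HIT  vc=[47, 62, 23]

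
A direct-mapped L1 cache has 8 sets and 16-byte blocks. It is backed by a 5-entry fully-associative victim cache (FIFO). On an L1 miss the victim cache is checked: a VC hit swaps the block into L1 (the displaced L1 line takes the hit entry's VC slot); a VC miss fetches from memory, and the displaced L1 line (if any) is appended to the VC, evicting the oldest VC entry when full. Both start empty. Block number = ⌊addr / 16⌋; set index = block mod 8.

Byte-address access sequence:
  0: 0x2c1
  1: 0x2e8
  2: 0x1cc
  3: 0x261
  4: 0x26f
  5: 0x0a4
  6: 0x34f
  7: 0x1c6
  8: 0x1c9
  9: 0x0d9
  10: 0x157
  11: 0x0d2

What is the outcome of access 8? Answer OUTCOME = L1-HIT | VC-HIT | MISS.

  [0] addr=0x2c1 blk=44 s=4: MISS | VC []
  [1] addr=0x2e8 blk=46 s=6: MISS | VC []
  [2] addr=0x1cc blk=28 s=4: MISS | VC [44]
  [3] addr=0x261 blk=38 s=6: MISS | VC [44, 46]
  [4] addr=0x26f blk=38 s=6: L1-HIT | VC [44, 46]
  [5] addr=0xa4 blk=10 s=2: MISS | VC [44, 46]
  [6] addr=0x34f blk=52 s=4: MISS | VC [44, 46, 28]
  [7] addr=0x1c6 blk=28 s=4: VC-HIT | VC [44, 46, 52]
  [8] addr=0x1c9 blk=28 s=4: L1-HIT | VC [44, 46, 52]
  [9] addr=0xd9 blk=13 s=5: MISS | VC [44, 46, 52]
  [10] addr=0x157 blk=21 s=5: MISS | VC [44, 46, 52, 13]
  [11] addr=0xd2 blk=13 s=5: VC-HIT | VC [44, 46, 52, 21]

OUTCOME = L1-HIT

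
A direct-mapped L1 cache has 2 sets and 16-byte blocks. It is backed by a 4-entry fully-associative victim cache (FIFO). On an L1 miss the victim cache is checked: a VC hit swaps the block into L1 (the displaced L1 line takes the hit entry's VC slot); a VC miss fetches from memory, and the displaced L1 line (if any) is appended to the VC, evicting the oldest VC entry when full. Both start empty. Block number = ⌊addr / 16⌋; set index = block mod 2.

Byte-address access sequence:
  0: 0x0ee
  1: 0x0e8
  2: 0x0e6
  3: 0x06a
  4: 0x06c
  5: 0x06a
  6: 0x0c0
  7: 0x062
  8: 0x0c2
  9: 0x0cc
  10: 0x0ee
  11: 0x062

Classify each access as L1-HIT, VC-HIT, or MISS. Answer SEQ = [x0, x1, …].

0: 0xee (blk 14, set 0) → MISS  vc=[]
1: 0xe8 (blk 14, set 0) → L1-HIT  vc=[]
2: 0xe6 (blk 14, set 0) → L1-HIT  vc=[]
3: 0x6a (blk 6, set 0) → MISS  vc=[14]
4: 0x6c (blk 6, set 0) → L1-HIT  vc=[14]
5: 0x6a (blk 6, set 0) → L1-HIT  vc=[14]
6: 0xc0 (blk 12, set 0) → MISS  vc=[14, 6]
7: 0x62 (blk 6, set 0) → VC-HIT  vc=[14, 12]
8: 0xc2 (blk 12, set 0) → VC-HIT  vc=[14, 6]
9: 0xcc (blk 12, set 0) → L1-HIT  vc=[14, 6]
10: 0xee (blk 14, set 0) → VC-HIT  vc=[12, 6]
11: 0x62 (blk 6, set 0) → VC-HIT  vc=[12, 14]

SEQ = [MISS, L1-HIT, L1-HIT, MISS, L1-HIT, L1-HIT, MISS, VC-HIT, VC-HIT, L1-HIT, VC-HIT, VC-HIT]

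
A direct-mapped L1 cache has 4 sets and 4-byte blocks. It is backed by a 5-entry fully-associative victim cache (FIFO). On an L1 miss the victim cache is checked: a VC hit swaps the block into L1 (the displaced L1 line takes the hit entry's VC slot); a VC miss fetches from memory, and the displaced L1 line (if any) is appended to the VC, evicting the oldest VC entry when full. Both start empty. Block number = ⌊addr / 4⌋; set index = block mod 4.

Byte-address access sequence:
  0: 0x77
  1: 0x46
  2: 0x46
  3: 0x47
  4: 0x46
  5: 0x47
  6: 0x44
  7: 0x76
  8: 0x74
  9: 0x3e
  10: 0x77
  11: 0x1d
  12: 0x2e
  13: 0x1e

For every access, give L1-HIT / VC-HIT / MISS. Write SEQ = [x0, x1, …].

0: 0x77 (blk 29, set 1) → MISS  vc=[]
1: 0x46 (blk 17, set 1) → MISS  vc=[29]
2: 0x46 (blk 17, set 1) → L1-HIT  vc=[29]
3: 0x47 (blk 17, set 1) → L1-HIT  vc=[29]
4: 0x46 (blk 17, set 1) → L1-HIT  vc=[29]
5: 0x47 (blk 17, set 1) → L1-HIT  vc=[29]
6: 0x44 (blk 17, set 1) → L1-HIT  vc=[29]
7: 0x76 (blk 29, set 1) → VC-HIT  vc=[17]
8: 0x74 (blk 29, set 1) → L1-HIT  vc=[17]
9: 0x3e (blk 15, set 3) → MISS  vc=[17]
10: 0x77 (blk 29, set 1) → L1-HIT  vc=[17]
11: 0x1d (blk 7, set 3) → MISS  vc=[17, 15]
12: 0x2e (blk 11, set 3) → MISS  vc=[17, 15, 7]
13: 0x1e (blk 7, set 3) → VC-HIT  vc=[17, 15, 11]

SEQ = [MISS, MISS, L1-HIT, L1-HIT, L1-HIT, L1-HIT, L1-HIT, VC-HIT, L1-HIT, MISS, L1-HIT, MISS, MISS, VC-HIT]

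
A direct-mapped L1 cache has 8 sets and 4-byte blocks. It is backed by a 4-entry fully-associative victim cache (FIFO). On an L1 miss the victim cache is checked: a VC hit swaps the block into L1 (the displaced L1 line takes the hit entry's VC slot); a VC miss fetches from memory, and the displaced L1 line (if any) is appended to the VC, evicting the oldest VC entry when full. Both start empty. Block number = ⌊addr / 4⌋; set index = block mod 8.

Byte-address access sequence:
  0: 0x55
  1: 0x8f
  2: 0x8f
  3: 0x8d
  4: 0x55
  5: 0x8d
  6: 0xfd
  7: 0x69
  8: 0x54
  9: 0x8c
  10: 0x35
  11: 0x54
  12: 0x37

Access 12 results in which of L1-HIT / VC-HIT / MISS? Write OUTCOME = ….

#0 0x55→b21/s5 MISS; vc=[]
#1 0x8f→b35/s3 MISS; vc=[]
#2 0x8f→b35/s3 L1-HIT; vc=[]
#3 0x8d→b35/s3 L1-HIT; vc=[]
#4 0x55→b21/s5 L1-HIT; vc=[]
#5 0x8d→b35/s3 L1-HIT; vc=[]
#6 0xfd→b63/s7 MISS; vc=[]
#7 0x69→b26/s2 MISS; vc=[]
#8 0x54→b21/s5 L1-HIT; vc=[]
#9 0x8c→b35/s3 L1-HIT; vc=[]
#10 0x35→b13/s5 MISS; vc=[21]
#11 0x54→b21/s5 VC-HIT; vc=[13]
#12 0x37→b13/s5 VC-HIT; vc=[21]

OUTCOME = VC-HIT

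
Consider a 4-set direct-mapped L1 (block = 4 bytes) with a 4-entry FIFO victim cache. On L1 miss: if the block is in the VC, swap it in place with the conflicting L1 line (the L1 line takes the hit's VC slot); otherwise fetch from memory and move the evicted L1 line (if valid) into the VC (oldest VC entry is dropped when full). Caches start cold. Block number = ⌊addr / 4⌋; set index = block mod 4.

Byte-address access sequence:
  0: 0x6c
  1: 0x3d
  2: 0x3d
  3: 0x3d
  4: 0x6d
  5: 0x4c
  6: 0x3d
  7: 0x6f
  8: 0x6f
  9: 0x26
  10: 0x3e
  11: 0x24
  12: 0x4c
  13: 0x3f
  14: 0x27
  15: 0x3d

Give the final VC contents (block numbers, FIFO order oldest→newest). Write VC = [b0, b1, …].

  [0] addr=0x6c blk=27 s=3: MISS | VC []
  [1] addr=0x3d blk=15 s=3: MISS | VC [27]
  [2] addr=0x3d blk=15 s=3: L1-HIT | VC [27]
  [3] addr=0x3d blk=15 s=3: L1-HIT | VC [27]
  [4] addr=0x6d blk=27 s=3: VC-HIT | VC [15]
  [5] addr=0x4c blk=19 s=3: MISS | VC [15, 27]
  [6] addr=0x3d blk=15 s=3: VC-HIT | VC [19, 27]
  [7] addr=0x6f blk=27 s=3: VC-HIT | VC [19, 15]
  [8] addr=0x6f blk=27 s=3: L1-HIT | VC [19, 15]
  [9] addr=0x26 blk=9 s=1: MISS | VC [19, 15]
  [10] addr=0x3e blk=15 s=3: VC-HIT | VC [19, 27]
  [11] addr=0x24 blk=9 s=1: L1-HIT | VC [19, 27]
  [12] addr=0x4c blk=19 s=3: VC-HIT | VC [15, 27]
  [13] addr=0x3f blk=15 s=3: VC-HIT | VC [19, 27]
  [14] addr=0x27 blk=9 s=1: L1-HIT | VC [19, 27]
  [15] addr=0x3d blk=15 s=3: L1-HIT | VC [19, 27]

VC = [19, 27]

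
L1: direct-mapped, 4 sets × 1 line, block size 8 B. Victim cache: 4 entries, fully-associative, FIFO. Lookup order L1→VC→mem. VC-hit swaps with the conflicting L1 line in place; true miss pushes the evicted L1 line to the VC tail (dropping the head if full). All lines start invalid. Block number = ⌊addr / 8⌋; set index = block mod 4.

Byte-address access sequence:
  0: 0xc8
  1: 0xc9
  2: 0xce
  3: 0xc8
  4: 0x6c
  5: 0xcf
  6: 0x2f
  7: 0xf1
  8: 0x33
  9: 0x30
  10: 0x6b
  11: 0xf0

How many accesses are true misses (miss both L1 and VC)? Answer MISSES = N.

MISSES = 5

#0 0xc8→b25/s1 MISS; vc=[]
#1 0xc9→b25/s1 L1-HIT; vc=[]
#2 0xce→b25/s1 L1-HIT; vc=[]
#3 0xc8→b25/s1 L1-HIT; vc=[]
#4 0x6c→b13/s1 MISS; vc=[25]
#5 0xcf→b25/s1 VC-HIT; vc=[13]
#6 0x2f→b5/s1 MISS; vc=[13,25]
#7 0xf1→b30/s2 MISS; vc=[13,25]
#8 0x33→b6/s2 MISS; vc=[13,25,30]
#9 0x30→b6/s2 L1-HIT; vc=[13,25,30]
#10 0x6b→b13/s1 VC-HIT; vc=[5,25,30]
#11 0xf0→b30/s2 VC-HIT; vc=[5,25,6]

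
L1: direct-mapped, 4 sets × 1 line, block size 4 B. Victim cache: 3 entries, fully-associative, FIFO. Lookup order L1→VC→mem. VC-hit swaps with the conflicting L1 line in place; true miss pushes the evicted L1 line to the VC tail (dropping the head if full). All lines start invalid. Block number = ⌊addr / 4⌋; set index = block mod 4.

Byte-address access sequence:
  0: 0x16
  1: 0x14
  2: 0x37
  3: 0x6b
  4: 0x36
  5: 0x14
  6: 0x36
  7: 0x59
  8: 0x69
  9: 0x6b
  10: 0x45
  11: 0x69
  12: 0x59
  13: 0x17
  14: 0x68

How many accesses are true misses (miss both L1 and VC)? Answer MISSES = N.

MISSES = 5

  [0] addr=0x16 blk=5 s=1: MISS | VC []
  [1] addr=0x14 blk=5 s=1: L1-HIT | VC []
  [2] addr=0x37 blk=13 s=1: MISS | VC [5]
  [3] addr=0x6b blk=26 s=2: MISS | VC [5]
  [4] addr=0x36 blk=13 s=1: L1-HIT | VC [5]
  [5] addr=0x14 blk=5 s=1: VC-HIT | VC [13]
  [6] addr=0x36 blk=13 s=1: VC-HIT | VC [5]
  [7] addr=0x59 blk=22 s=2: MISS | VC [5, 26]
  [8] addr=0x69 blk=26 s=2: VC-HIT | VC [5, 22]
  [9] addr=0x6b blk=26 s=2: L1-HIT | VC [5, 22]
  [10] addr=0x45 blk=17 s=1: MISS | VC [5, 22, 13]
  [11] addr=0x69 blk=26 s=2: L1-HIT | VC [5, 22, 13]
  [12] addr=0x59 blk=22 s=2: VC-HIT | VC [5, 26, 13]
  [13] addr=0x17 blk=5 s=1: VC-HIT | VC [17, 26, 13]
  [14] addr=0x68 blk=26 s=2: VC-HIT | VC [17, 22, 13]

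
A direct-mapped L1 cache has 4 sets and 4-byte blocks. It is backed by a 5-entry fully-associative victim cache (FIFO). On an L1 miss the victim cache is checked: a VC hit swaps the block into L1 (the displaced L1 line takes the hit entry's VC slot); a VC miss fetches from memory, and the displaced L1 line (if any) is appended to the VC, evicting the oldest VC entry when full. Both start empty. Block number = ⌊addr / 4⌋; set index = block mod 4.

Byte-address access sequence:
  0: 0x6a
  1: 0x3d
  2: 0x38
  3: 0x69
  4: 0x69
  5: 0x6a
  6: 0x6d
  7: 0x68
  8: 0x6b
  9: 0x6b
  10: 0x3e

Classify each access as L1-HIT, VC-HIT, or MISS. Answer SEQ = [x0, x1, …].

0: 0x6a (blk 26, set 2) → MISS  vc=[]
1: 0x3d (blk 15, set 3) → MISS  vc=[]
2: 0x38 (blk 14, set 2) → MISS  vc=[26]
3: 0x69 (blk 26, set 2) → VC-HIT  vc=[14]
4: 0x69 (blk 26, set 2) → L1-HIT  vc=[14]
5: 0x6a (blk 26, set 2) → L1-HIT  vc=[14]
6: 0x6d (blk 27, set 3) → MISS  vc=[14, 15]
7: 0x68 (blk 26, set 2) → L1-HIT  vc=[14, 15]
8: 0x6b (blk 26, set 2) → L1-HIT  vc=[14, 15]
9: 0x6b (blk 26, set 2) → L1-HIT  vc=[14, 15]
10: 0x3e (blk 15, set 3) → VC-HIT  vc=[14, 27]

SEQ = [MISS, MISS, MISS, VC-HIT, L1-HIT, L1-HIT, MISS, L1-HIT, L1-HIT, L1-HIT, VC-HIT]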